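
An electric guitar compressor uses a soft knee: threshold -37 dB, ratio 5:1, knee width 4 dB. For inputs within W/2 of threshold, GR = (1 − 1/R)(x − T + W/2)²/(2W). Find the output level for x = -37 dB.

-37.4 dB

x − T + W/2 = -37 − (-37) + 2 = 2.
GR = (1 − 1/5) × 2² / 8 = 0.8 × 4 / 8 = 0.4 dB.
Output = -37 − 0.4 = -37.4 dB.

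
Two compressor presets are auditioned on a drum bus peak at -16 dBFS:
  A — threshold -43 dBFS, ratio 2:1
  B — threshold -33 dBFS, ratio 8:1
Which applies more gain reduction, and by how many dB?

A: overshoot 27 dB → output overshoot 13.5 dB → GR 13.5 dB.
B: overshoot 17 dB → output overshoot 2.125 dB → GR 14.875 dB.
B applies 1.375 dB more gain reduction.

B, by 1.375 dB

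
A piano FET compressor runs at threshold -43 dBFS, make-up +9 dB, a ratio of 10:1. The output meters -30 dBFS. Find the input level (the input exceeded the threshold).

Remove make-up: -30 − 9 = -39 dBFS.
The compressed level sits -39 − (-43) = 4 dB over threshold.
Input overshoot = R × output overshoot = 40 dB → input = -43 + 40 = -3 dBFS.

-3 dBFS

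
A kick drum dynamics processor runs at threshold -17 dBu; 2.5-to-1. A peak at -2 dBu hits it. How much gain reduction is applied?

9 dB

Overshoot = -2 − (-17) = 15 dB.
After 2.5:1 compression the overshoot becomes 15/2.5 = 6 dB.
GR = overshoot in − overshoot out = 15 − 6 = 9 dB.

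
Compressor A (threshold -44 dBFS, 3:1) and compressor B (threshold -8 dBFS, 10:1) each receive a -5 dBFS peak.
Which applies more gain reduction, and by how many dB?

A: GR = 39 − 39/3 = 26 dB.
B: GR = 3 − 3/10 = 2.7 dB.
A applies 23.3 dB more gain reduction.

A, by 23.3 dB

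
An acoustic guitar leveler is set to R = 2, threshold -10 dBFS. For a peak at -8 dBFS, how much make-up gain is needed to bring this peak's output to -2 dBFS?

7 dB

The peak compresses to -10 + 2/2 = -9 dBFS.
To reach -2 dBFS requires -2 − (-9) = 7 dB of make-up.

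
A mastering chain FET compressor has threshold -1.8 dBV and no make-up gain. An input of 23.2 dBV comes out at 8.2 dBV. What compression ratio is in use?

2.5:1

Input overshoot = 23.2 − (-1.8) = 25 dB; output overshoot = 8.2 − (-1.8) = 10 dB.
Ratio = 25 / 10 = 2.5.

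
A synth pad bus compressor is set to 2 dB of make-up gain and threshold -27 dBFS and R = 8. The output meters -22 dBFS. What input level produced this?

-3 dBFS

Remove make-up: -22 − 2 = -24 dBFS.
Post-compression overshoot = -24 − (-27) = 3 dB.
Undo the ratio: input overshoot = 3 × 8 = 24 dB, giving input = -3 dBFS.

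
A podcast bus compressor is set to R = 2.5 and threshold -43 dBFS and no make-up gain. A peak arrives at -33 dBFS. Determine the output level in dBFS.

-39 dBFS

-33 dBFS sits 10 dB over threshold.
The 10 dB excess becomes 4 dB after 2.5:1 reduction.
So the level is -43 + 4 = -39 dBFS.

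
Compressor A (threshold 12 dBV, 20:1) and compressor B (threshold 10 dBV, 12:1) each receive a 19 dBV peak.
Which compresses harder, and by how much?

A: overshoot 7 dB → output overshoot 0.35 dB → GR 6.65 dB.
B: overshoot 9 dB → output overshoot 0.75 dB → GR 8.25 dB.
B reduces 1.6 dB more.

B, by 1.6 dB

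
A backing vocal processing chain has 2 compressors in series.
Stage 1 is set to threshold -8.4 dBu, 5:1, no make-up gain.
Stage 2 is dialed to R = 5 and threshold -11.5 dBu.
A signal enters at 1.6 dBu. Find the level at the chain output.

Stage 1: 1.6 dBu is 10 dB over -8.4 dBu; at 5:1 that becomes 2 dB over, giving -6.4 dBu.
Stage 2: -6.4 dBu is 5.1 dB over -11.5 dBu; at 5:1 that becomes 1.02 dB over, giving -10.48 dBu.

-10.48 dBu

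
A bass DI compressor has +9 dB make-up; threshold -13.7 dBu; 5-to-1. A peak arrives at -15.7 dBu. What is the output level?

-6.7 dBu

-15.7 dBu is 2 dB below the -13.7 dBu threshold, so no gain reduction is applied.
Make-up gain adds 9 dB: -15.7 + 9 = -6.7 dBu.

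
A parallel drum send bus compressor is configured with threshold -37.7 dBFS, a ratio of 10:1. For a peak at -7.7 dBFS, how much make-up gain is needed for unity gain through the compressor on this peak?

27 dB

The peak compresses to -37.7 + 30/10 = -34.7 dBFS.
To reach -7.7 dBFS requires -7.7 − (-34.7) = 27 dB of make-up.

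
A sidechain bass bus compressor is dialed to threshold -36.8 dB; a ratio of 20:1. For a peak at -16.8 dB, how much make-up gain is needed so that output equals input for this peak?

19 dB

Without make-up, output = threshold + overshoot/20 = -36.8 + 1 = -35.8 dB.
Gap to target: 19 dB.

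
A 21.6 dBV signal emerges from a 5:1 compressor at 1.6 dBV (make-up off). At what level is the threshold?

Gain reduction = 21.6 − 1.6 = 20 dB; output overshoot = GR / (R − 1) = 20 / 4 = 5 dB.
Threshold = output − output overshoot = 1.6 − 5 = -3.4 dBV.

-3.4 dBV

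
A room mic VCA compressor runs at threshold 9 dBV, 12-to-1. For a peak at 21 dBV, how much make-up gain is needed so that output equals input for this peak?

Without make-up, output = threshold + overshoot/12 = 9 + 1 = 10 dBV.
Gap to target: 11 dB.

11 dB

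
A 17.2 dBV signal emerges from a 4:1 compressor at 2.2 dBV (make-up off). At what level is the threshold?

-2.8 dBV

Let T be the threshold. Output overshoot = (input overshoot)/R, so 2.2 − T = (17.2 − T)/4.
4·(2.2 − T) = 17.2 − T → 3·T = 8.8 − 17.2 = -8.4.
T = -8.4/3 = -2.8 dBV.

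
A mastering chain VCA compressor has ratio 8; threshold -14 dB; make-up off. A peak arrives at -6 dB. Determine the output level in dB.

-6 dB sits 8 dB over threshold.
The 8 dB excess becomes 1 dB after 8:1 reduction.
That puts the output at -13 dB.

-13 dB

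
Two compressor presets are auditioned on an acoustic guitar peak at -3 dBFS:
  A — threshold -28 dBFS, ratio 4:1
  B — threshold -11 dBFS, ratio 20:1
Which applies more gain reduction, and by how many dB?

A: 25 dB over, compressed to 6.25 dB over, so 18.75 dB of GR.
B: 8 dB over, compressed to 0.4 dB over, so 7.6 dB of GR.
A reduces 11.15 dB more.

A, by 11.15 dB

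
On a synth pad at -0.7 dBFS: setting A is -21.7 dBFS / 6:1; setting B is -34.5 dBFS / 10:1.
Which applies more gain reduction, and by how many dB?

B, by 12.92 dB

A: 21 dB over, compressed to 3.5 dB over, so 17.5 dB of GR.
B: 33.8 dB over, compressed to 3.38 dB over, so 30.42 dB of GR.
B applies 12.92 dB more gain reduction.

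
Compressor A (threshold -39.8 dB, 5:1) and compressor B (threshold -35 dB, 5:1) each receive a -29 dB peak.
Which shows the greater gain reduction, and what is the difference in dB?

A, by 3.84 dB

A: overshoot 10.8 dB → output overshoot 2.16 dB → GR 8.64 dB.
B: overshoot 6 dB → output overshoot 1.2 dB → GR 4.8 dB.
A reduces 3.84 dB more.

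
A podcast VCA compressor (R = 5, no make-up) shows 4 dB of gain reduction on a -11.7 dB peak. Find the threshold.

-16.7 dB

Let T be the threshold. Output overshoot = (input overshoot)/R, so -15.7 − T = (-11.7 − T)/5.
5·(-15.7 − T) = -11.7 − T → 4·T = -78.5 − (-11.7) = -66.8.
T = -66.8/4 = -16.7 dB.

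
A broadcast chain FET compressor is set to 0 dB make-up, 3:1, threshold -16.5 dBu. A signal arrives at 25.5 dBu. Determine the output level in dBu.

-2.5 dBu

25.5 dBu sits 42 dB over threshold.
At 3:1 the overshoot is divided by 3, leaving 14 dB above threshold.
That puts the output at -2.5 dBu.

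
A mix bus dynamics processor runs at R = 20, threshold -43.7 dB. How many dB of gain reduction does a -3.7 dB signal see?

The signal is 40 dB above threshold.
At 20:1, output sits 40/20 = 2 dB above threshold.
Gain reduction = 40 − 2 = 38 dB.

38 dB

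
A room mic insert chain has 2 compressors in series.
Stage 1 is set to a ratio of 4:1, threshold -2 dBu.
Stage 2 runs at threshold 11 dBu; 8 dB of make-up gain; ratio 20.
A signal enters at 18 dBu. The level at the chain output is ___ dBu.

11 dBu

Stage 1: 18 dBu is 20 dB over -2 dBu; at 4:1 that becomes 5 dB over, giving 3 dBu.
Stage 2: below threshold (3 ≤ 11); passes unchanged; make-up brings it to 11 dBu.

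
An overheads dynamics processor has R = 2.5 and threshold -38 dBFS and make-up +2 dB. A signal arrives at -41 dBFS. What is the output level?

-41 dBFS is 3 dB below the -38 dBFS threshold, so no gain reduction is applied.
Make-up gain adds 2 dB: -41 + 2 = -39 dBFS.

-39 dBFS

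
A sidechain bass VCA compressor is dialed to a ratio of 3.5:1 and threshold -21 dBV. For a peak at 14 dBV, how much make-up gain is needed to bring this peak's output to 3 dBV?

14 dB

Without make-up, output = threshold + overshoot/3.5 = -21 + 10 = -11 dBV.
Gap to target: 14 dB.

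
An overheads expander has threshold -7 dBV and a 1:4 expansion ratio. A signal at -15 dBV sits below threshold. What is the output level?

-39 dBV

Undershoot = (-7) − (-15) = 8 dB.
At 1:4, that expands to 32 dB under threshold.
Output = -7 − 32 = -39 dBV.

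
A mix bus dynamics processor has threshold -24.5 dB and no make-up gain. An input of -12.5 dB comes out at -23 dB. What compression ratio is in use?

8:1

Input overshoot = -12.5 − (-24.5) = 12 dB; output overshoot = -23 − (-24.5) = 1.5 dB.
Ratio = 12 / 1.5 = 8.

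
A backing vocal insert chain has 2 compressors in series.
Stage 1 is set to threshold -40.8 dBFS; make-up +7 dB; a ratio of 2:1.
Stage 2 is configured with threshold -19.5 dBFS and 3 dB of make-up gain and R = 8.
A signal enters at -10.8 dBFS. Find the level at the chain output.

-16.4125 dBFS

Stage 1: -10.8 dBFS is 30 dB over -40.8 dBFS; at 2:1 that becomes 15 dB over, giving -25.8 dBFS; +7 dB make-up → -18.8 dBFS.
Stage 2: -18.8 dBFS is 0.7 dB over -19.5 dBFS; at 8:1 that becomes 0.0875 dB over, giving -19.4125 dBFS; +3 dB make-up → -16.4125 dBFS.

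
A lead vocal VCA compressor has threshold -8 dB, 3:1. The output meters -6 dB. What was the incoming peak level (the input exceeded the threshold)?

That's 2 dB above the -8 dB threshold.
Before 3:1 compression the overshoot was 2 × 3 = 6 dB, so input = -8 + 6 = -2 dB.

-2 dB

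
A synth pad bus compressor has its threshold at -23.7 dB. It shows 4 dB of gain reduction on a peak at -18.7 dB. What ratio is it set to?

Input overshoot = -18.7 − (-23.7) = 5 dB.
Output overshoot = 5 − 4 = 1 dB.
Ratio = input overshoot / output overshoot = 5 / 1 = 5.

5:1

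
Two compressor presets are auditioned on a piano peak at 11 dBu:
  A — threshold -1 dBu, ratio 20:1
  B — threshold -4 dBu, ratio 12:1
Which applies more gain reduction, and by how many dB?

A: GR = 12 − 12/20 = 11.4 dB.
B: GR = 15 − 15/12 = 13.75 dB.
Difference: 2.35 dB in favour of B.

B, by 2.35 dB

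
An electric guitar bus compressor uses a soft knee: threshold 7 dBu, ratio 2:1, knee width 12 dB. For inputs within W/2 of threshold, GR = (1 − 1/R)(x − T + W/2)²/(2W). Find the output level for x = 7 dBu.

6.25 dBu

x − T + W/2 = 7 − 7 + 6 = 6.
GR = (1 − 1/2) × 6² / 24 = 0.5 × 36 / 24 = 0.75 dB.
Output = 7 − 0.75 = 6.25 dBu.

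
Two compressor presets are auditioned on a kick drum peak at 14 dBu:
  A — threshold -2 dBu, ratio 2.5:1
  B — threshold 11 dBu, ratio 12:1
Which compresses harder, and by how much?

A: 16 dB over, compressed to 6.4 dB over, so 9.6 dB of GR.
B: 3 dB over, compressed to 0.25 dB over, so 2.75 dB of GR.
A reduces 6.85 dB more.

A, by 6.85 dB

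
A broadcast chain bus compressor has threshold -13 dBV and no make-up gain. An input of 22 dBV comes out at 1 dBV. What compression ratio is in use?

Input overshoot = 22 − (-13) = 35 dB; output overshoot = 1 − (-13) = 14 dB.
Ratio = 35 / 14 = 2.5.

2.5:1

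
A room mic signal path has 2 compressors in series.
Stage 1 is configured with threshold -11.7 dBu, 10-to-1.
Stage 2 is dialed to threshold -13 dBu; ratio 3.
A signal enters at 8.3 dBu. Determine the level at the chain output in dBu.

Stage 1: 8.3 dBu is 20 dB over -11.7 dBu; at 10:1 that becomes 2 dB over, giving -9.7 dBu.
Stage 2: 3.3 dB above -13 dBu, reduced 3:1 to 1.1 dB above → -11.9 dBu.

-11.9 dBu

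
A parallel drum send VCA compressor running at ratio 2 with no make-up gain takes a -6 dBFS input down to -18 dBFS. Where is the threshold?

Input is 24 dB above T (since output overshoot × R = input overshoot: (-18 − T)·2 = -6 − T gives T = -30 dBFS).
Check: -30 + (-6 − (-30))/2 = -30 + 12 = -18 dBFS. ✓

-30 dBFS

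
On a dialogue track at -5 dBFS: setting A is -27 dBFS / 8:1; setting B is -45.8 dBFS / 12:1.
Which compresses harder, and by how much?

A: GR = 22 − 22/8 = 19.25 dB.
B: GR = 40.8 − 40.8/12 = 37.4 dB.
Difference: 18.15 dB in favour of B.

B, by 18.15 dB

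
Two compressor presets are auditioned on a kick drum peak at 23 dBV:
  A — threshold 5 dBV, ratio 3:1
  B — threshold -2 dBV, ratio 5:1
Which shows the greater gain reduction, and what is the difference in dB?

B, by 8 dB

A: overshoot 18 dB → output overshoot 6 dB → GR 12 dB.
B: overshoot 25 dB → output overshoot 5 dB → GR 20 dB.
B reduces 8 dB more.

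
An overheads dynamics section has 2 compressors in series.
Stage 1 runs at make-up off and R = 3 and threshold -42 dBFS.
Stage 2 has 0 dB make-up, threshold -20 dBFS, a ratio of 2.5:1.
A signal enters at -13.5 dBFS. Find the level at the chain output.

Stage 1: -13.5 dBFS is 28.5 dB over -42 dBFS; at 3:1 that becomes 9.5 dB over, giving -32.5 dBFS.
Stage 2: -32.5 dBFS is at or below the -20 dBFS threshold — no compression; output -32.5 dBFS.

-32.5 dBFS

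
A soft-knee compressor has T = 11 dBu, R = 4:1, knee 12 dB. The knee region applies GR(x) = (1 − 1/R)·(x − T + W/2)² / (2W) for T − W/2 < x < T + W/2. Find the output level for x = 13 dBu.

x − T + W/2 = 13 − 11 + 6 = 8.
GR = (1 − 1/4) × 8² / 24 = 0.75 × 64 / 24 = 2 dB.
Output = 13 − 2 = 11 dBu.

11 dBu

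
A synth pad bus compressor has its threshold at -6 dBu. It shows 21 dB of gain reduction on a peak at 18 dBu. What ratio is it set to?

8:1

Input overshoot = 18 − (-6) = 24 dB.
Output overshoot = 24 − 21 = 3 dB.
Ratio = input overshoot / output overshoot = 24 / 3 = 8.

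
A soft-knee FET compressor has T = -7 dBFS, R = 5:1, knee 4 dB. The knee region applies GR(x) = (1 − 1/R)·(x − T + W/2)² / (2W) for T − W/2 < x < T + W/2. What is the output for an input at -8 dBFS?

-8.1 dBFS

x − T + W/2 = -8 − (-7) + 2 = 1.
GR = (1 − 1/5) × 1² / 8 = 0.8 × 1 / 8 = 0.1 dB.
Output = -8 − 0.1 = -8.1 dBFS.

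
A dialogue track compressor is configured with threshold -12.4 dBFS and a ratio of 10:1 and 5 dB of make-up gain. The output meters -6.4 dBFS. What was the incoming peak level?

-2.4 dBFS

Stripping the +5 dB make-up gives -11.4 dBFS at the gain stage.
Post-compression overshoot = -11.4 − (-12.4) = 1 dB.
Input overshoot = R × output overshoot = 10 dB → input = -12.4 + 10 = -2.4 dBFS.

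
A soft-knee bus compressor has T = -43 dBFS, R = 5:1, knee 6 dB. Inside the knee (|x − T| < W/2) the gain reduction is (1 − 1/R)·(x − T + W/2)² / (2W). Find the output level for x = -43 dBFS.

-43.6 dBFS

x − T + W/2 = -43 − (-43) + 3 = 3.
GR = (1 − 1/5) × 3² / 12 = 0.8 × 9 / 12 = 0.6 dB.
Output = -43 − 0.6 = -43.6 dBFS.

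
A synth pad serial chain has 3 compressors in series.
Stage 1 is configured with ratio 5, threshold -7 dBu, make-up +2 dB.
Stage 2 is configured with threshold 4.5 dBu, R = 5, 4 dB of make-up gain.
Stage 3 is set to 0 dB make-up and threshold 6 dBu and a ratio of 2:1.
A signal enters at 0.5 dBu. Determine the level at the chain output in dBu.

Stage 1: overshoot 7.5 dB → 7.5/5 = 1.5 dB → -5.5 dBu; +2 dB make-up → -3.5 dBu.
Stage 2: -3.5 dBu ≤ 4.5 dBu, so stage 2 doesn't engage; make-up brings it to 0.5 dBu.
Stage 3: 0.5 dBu is at or below the 6 dBu threshold — no compression; output 0.5 dBu.

0.5 dBu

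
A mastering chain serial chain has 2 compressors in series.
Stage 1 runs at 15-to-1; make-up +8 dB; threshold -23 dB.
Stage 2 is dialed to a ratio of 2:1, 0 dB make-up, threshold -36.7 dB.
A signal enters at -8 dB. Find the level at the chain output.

Stage 1: overshoot 15 dB → 15/15 = 1 dB → -22 dB; +8 dB make-up → -14 dB.
Stage 2: -14 dB is 22.7 dB over -36.7 dB; at 2:1 that becomes 11.35 dB over, giving -25.35 dB.

-25.35 dB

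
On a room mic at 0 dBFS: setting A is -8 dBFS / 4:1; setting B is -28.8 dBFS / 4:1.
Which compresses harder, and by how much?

A: overshoot 8 dB → output overshoot 2 dB → GR 6 dB.
B: overshoot 28.8 dB → output overshoot 7.2 dB → GR 21.6 dB.
B applies 15.6 dB more gain reduction.

B, by 15.6 dB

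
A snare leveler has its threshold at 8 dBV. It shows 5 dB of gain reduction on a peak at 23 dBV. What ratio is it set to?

Input overshoot = 23 − 8 = 15 dB.
Output overshoot = 15 − 5 = 10 dB.
Ratio = input overshoot / output overshoot = 15 / 10 = 1.5.

1.5:1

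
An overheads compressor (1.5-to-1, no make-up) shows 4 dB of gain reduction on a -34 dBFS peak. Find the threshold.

-46 dBFS

Let T be the threshold. Output overshoot = (input overshoot)/R, so -38 − T = (-34 − T)/1.5.
1.5·(-38 − T) = -34 − T → 0.5·T = -57 − (-34) = -23.
T = -23/0.5 = -46 dBFS.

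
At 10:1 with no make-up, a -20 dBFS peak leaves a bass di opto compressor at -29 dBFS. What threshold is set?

Gain reduction = -20 − (-29) = 9 dB; output overshoot = GR / (R − 1) = 9 / 9 = 1 dB.
Threshold = output − output overshoot = -29 − 1 = -30 dBFS.

-30 dBFS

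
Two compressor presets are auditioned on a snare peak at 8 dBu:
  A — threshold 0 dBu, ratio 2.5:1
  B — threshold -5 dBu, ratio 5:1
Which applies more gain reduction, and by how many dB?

A: GR = 8 − 8/2.5 = 4.8 dB.
B: GR = 13 − 13/5 = 10.4 dB.
B reduces 5.6 dB more.

B, by 5.6 dB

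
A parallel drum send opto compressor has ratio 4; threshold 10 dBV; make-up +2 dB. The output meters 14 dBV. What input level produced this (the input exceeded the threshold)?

18 dBV

Before make-up, the level was 14 − 2 = 12 dBV.
Post-compression overshoot = 12 − 10 = 2 dB.
Input overshoot = R × output overshoot = 8 dB → input = 10 + 8 = 18 dBV.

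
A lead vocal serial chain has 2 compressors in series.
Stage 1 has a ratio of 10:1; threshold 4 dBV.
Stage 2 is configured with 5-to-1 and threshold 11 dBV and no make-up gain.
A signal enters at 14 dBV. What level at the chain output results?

5 dBV

Stage 1: 14 dBV is 10 dB over 4 dBV; at 10:1 that becomes 1 dB over, giving 5 dBV.
Stage 2: 5 dBV ≤ 11 dBV, so stage 2 doesn't engage; output 5 dBV.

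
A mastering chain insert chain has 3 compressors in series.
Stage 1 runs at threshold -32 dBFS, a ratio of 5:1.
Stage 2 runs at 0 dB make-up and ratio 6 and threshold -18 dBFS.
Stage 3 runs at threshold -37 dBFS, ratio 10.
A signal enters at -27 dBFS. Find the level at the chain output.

-36.4 dBFS

Stage 1: 5 dB above -32 dBFS, reduced 5:1 to 1 dB above → -31 dBFS.
Stage 2: -31 dBFS ≤ -18 dBFS, so stage 2 doesn't engage; output -31 dBFS.
Stage 3: 6 dB above -37 dBFS, reduced 10:1 to 0.6 dB above → -36.4 dBFS.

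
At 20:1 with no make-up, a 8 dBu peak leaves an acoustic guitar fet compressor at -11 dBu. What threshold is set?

Let T be the threshold. Output overshoot = (input overshoot)/R, so -11 − T = (8 − T)/20.
20·(-11 − T) = 8 − T → 19·T = -220 − 8 = -228.
T = -228/19 = -12 dBu.

-12 dBu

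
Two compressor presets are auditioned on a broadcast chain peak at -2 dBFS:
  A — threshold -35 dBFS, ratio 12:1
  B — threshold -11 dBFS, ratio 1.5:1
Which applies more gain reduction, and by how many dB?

A, by 27.25 dB

A: GR = 33 − 33/12 = 30.25 dB.
B: GR = 9 − 9/1.5 = 3 dB.
A reduces 27.25 dB more.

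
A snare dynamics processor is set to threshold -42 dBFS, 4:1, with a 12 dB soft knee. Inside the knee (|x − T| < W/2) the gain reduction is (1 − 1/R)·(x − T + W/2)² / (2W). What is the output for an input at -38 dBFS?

x − T + W/2 = -38 − (-42) + 6 = 10.
GR = (1 − 1/4) × 10² / 24 = 0.75 × 100 / 24 = 3.125 dB.
Output = -38 − 3.125 = -41.125 dBFS.

-41.125 dBFS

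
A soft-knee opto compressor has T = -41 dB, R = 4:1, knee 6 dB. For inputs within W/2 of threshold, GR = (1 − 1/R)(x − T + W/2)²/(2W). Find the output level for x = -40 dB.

-41 dB

x − T + W/2 = -40 − (-41) + 3 = 4.
GR = (1 − 1/4) × 4² / 12 = 0.75 × 16 / 12 = 1 dB.
Output = -40 − 1 = -41 dB.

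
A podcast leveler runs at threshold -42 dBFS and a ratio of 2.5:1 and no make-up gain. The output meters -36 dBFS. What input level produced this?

That's 6 dB above the -42 dBFS threshold.
Before 2.5:1 compression the overshoot was 6 × 2.5 = 15 dB, so input = -42 + 15 = -27 dBFS.

-27 dBFS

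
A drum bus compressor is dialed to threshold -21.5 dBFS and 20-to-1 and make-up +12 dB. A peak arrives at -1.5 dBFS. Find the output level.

Overshoot: -1.5 − (-21.5) = 20 dB.
At 20:1 the overshoot is divided by 20, leaving 1 dB above threshold.
That puts the output at -20.5 dBFS; make-up adds 12 dB, giving -8.5 dBFS.

-8.5 dBFS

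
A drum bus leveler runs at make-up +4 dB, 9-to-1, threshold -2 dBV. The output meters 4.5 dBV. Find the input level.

Remove make-up: 4.5 − 4 = 0.5 dBV.
The compressed level sits 0.5 − (-2) = 2.5 dB over threshold.
Input overshoot = R × output overshoot = 22.5 dB → input = -2 + 22.5 = 20.5 dBV.

20.5 dBV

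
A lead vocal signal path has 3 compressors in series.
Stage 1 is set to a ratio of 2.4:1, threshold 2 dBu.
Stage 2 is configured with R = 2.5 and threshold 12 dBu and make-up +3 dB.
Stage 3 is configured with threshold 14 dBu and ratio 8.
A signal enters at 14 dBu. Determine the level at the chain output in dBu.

Stage 1: 12 dB above 2 dBu, reduced 2.4:1 to 5 dB above → 7 dBu.
Stage 2: 7 dBu is at or below the 12 dBu threshold — no compression; make-up brings it to 10 dBu.
Stage 3: below threshold (10 ≤ 14); passes unchanged; output 10 dBu.

10 dBu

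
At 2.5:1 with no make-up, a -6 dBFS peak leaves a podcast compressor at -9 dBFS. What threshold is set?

Gain reduction = -6 − (-9) = 3 dB; output overshoot = GR / (R − 1) = 3 / 1.5 = 2 dB.
Threshold = output − output overshoot = -9 − 2 = -11 dBFS.

-11 dBFS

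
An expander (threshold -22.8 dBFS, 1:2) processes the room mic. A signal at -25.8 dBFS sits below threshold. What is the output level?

The input is 3 dB below the -22.8 dBFS threshold.
A 1:2 expander multiplies undershoot by 2: 3 × 2 = 6 dB below threshold.
Output = -22.8 − 6 = -28.8 dBFS.

-28.8 dBFS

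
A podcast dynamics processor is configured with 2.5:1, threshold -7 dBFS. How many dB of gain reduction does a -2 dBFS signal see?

3 dB

-2 dBFS exceeds the threshold by 5 dB.
At 2.5:1, output sits 5/2.5 = 2 dB above threshold.
GR = overshoot in − overshoot out = 5 − 2 = 3 dB.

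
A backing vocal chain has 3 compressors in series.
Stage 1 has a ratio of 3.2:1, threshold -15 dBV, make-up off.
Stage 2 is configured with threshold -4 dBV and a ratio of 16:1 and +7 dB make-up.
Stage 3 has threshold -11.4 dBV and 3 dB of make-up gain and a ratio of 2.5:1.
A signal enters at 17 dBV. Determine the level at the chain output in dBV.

Stage 1: overshoot 32 dB → 32/3.2 = 10 dB → -5 dBV.
Stage 2: -5 dBV is at or below the -4 dBV threshold — no compression; make-up brings it to 2 dBV.
Stage 3: overshoot 13.4 dB → 13.4/2.5 = 5.36 dB → -6.04 dBV; +3 dB make-up → -3.04 dBV.

-3.04 dBV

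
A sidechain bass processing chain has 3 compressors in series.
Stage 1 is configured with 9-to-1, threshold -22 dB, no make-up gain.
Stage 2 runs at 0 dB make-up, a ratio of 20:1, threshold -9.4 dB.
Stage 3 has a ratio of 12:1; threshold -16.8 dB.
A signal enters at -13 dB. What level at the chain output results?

-21 dB

Stage 1: -13 dB is 9 dB over -22 dB; at 9:1 that becomes 1 dB over, giving -21 dB.
Stage 2: -21 dB ≤ -9.4 dB, so stage 2 doesn't engage; output -21 dB.
Stage 3: -21 dB ≤ -16.8 dB, so stage 3 doesn't engage; output -21 dB.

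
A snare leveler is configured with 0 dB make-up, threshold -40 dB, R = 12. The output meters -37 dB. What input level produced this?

Post-compression overshoot = -37 − (-40) = 3 dB.
Undo the ratio: input overshoot = 3 × 12 = 36 dB, giving input = -4 dB.

-4 dB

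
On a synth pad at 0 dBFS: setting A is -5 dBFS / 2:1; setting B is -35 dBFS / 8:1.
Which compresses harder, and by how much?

A: 5 dB over, compressed to 2.5 dB over, so 2.5 dB of GR.
B: 35 dB over, compressed to 4.375 dB over, so 30.625 dB of GR.
Difference: 28.125 dB in favour of B.

B, by 28.125 dB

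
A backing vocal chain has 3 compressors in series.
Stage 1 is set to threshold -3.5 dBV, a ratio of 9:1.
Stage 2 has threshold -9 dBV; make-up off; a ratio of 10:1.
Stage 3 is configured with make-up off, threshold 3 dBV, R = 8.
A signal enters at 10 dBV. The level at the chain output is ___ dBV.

-8.3 dBV

Stage 1: 13.5 dB above -3.5 dBV, reduced 9:1 to 1.5 dB above → -2 dBV.
Stage 2: -2 dBV is 7 dB over -9 dBV; at 10:1 that becomes 0.7 dB over, giving -8.3 dBV.
Stage 3: below threshold (-8.3 ≤ 3); passes unchanged; output -8.3 dBV.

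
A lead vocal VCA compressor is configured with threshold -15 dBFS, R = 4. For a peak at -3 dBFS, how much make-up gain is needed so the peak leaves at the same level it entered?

9 dB

The peak compresses to -15 + 12/4 = -12 dBFS.
To reach -3 dBFS requires -3 − (-12) = 9 dB of make-up.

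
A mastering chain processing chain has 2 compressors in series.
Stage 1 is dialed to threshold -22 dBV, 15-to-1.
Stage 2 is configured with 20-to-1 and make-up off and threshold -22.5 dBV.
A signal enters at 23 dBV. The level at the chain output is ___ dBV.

-22.325 dBV

Stage 1: 23 dBV is 45 dB over -22 dBV; at 15:1 that becomes 3 dB over, giving -19 dBV.
Stage 2: overshoot 3.5 dB → 3.5/20 = 0.175 dB → -22.325 dBV.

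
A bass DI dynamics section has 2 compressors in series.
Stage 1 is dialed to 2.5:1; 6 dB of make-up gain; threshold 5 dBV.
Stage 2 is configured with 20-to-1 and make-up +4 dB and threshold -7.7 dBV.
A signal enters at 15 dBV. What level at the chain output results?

Stage 1: overshoot 10 dB → 10/2.5 = 4 dB → 9 dBV; +6 dB make-up → 15 dBV.
Stage 2: overshoot 22.7 dB → 22.7/20 = 1.135 dB → -6.565 dBV; +4 dB make-up → -2.565 dBV.

-2.565 dBV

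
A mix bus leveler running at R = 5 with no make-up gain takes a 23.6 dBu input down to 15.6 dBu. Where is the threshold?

13.6 dBu

Gain reduction = 23.6 − 15.6 = 8 dB; output overshoot = GR / (R − 1) = 8 / 4 = 2 dB.
Threshold = output − output overshoot = 15.6 − 2 = 13.6 dBu.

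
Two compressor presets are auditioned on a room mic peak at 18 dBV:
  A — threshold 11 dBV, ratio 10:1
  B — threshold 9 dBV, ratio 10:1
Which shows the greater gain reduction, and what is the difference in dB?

B, by 1.8 dB

A: overshoot 7 dB → output overshoot 0.7 dB → GR 6.3 dB.
B: overshoot 9 dB → output overshoot 0.9 dB → GR 8.1 dB.
B applies 1.8 dB more gain reduction.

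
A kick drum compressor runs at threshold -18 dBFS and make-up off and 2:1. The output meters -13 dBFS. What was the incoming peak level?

-8 dBFS

Post-compression overshoot = -13 − (-18) = 5 dB.
Undo the ratio: input overshoot = 5 × 2 = 10 dB, giving input = -8 dBFS.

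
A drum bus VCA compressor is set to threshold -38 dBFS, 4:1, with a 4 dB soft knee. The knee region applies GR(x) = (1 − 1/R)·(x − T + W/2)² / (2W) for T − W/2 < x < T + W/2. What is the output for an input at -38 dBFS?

-38.375 dBFS

x − T + W/2 = -38 − (-38) + 2 = 2.
GR = (1 − 1/4) × 2² / 8 = 0.75 × 4 / 8 = 0.375 dB.
Output = -38 − 0.375 = -38.375 dBFS.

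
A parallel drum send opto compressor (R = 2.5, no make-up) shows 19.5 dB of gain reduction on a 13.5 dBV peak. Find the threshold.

Input is 32.5 dB above T (since output overshoot × R = input overshoot: (-6 − T)·2.5 = 13.5 − T gives T = -19 dBV).
Check: -19 + (13.5 − (-19))/2.5 = -19 + 13 = -6 dBV. ✓

-19 dBV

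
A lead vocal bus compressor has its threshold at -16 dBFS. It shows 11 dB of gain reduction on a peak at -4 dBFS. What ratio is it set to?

12:1

Input overshoot = -4 − (-16) = 12 dB.
Output overshoot = 12 − 11 = 1 dB.
Ratio = input overshoot / output overshoot = 12 / 1 = 12.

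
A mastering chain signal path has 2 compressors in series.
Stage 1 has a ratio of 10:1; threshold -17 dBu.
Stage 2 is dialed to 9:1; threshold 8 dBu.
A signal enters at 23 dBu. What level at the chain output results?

-13 dBu

Stage 1: 40 dB above -17 dBu, reduced 10:1 to 4 dB above → -13 dBu.
Stage 2: -13 dBu ≤ 8 dBu, so stage 2 doesn't engage; output -13 dBu.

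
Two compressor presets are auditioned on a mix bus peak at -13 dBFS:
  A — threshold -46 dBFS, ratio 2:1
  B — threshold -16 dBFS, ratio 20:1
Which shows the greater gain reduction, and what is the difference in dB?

A, by 13.65 dB

A: GR = 33 − 33/2 = 16.5 dB.
B: GR = 3 − 3/20 = 2.85 dB.
A applies 13.65 dB more gain reduction.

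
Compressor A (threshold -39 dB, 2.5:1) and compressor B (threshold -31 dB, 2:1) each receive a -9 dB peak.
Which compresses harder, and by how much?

A, by 7 dB

A: GR = 30 − 30/2.5 = 18 dB.
B: GR = 22 − 22/2 = 11 dB.
A reduces 7 dB more.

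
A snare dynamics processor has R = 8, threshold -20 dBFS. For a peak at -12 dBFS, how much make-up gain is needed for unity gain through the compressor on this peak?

7 dB

Overshoot 8 dB → 8/8 = 1 dB after compression, so the compressed level is -20 + 1 = -19 dBFS.
Make-up = target − compressed = -12 − (-19) = 7 dB.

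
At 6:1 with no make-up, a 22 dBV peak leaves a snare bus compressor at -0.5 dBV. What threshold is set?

-5 dBV

Let T be the threshold. Output overshoot = (input overshoot)/R, so -0.5 − T = (22 − T)/6.
6·(-0.5 − T) = 22 − T → 5·T = -3 − 22 = -25.
T = -25/5 = -5 dBV.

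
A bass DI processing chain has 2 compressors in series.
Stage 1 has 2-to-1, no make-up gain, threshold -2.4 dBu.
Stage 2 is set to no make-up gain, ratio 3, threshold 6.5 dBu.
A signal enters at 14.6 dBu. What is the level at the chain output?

Stage 1: 17 dB above -2.4 dBu, reduced 2:1 to 8.5 dB above → 6.1 dBu.
Stage 2: 6.1 dBu is at or below the 6.5 dBu threshold — no compression; output 6.1 dBu.

6.1 dBu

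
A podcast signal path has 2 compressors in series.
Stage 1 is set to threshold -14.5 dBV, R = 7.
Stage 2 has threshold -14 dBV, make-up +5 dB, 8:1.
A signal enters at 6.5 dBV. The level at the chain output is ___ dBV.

Stage 1: 21 dB above -14.5 dBV, reduced 7:1 to 3 dB above → -11.5 dBV.
Stage 2: overshoot 2.5 dB → 2.5/8 = 0.3125 dB → -13.6875 dBV; +5 dB make-up → -8.6875 dBV.

-8.6875 dBV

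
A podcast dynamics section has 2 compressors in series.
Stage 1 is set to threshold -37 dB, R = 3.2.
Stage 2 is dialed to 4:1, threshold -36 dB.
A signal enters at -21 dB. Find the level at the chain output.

Stage 1: overshoot 16 dB → 16/3.2 = 5 dB → -32 dB.
Stage 2: -32 dB is 4 dB over -36 dB; at 4:1 that becomes 1 dB over, giving -35 dB.

-35 dB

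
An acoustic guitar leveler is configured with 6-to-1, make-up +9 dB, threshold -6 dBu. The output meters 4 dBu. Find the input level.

0 dBu

Remove make-up: 4 − 9 = -5 dBu.
The compressed level sits -5 − (-6) = 1 dB over threshold.
Before 6:1 compression the overshoot was 1 × 6 = 6 dB, so input = -6 + 6 = 0 dBu.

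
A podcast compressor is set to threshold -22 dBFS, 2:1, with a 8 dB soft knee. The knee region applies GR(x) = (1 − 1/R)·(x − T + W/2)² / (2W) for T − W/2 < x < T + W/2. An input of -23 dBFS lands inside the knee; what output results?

-23.28125 dBFS

x − T + W/2 = -23 − (-22) + 4 = 3.
GR = (1 − 1/2) × 3² / 16 = 0.5 × 9 / 16 = 0.28125 dB.
Output = -23 − 0.28125 = -23.28125 dBFS.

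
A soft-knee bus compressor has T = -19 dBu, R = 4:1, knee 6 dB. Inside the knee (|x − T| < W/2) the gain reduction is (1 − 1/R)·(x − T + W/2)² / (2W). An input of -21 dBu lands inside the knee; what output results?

-21.0625 dBu

x − T + W/2 = -21 − (-19) + 3 = 1.
GR = (1 − 1/4) × 1² / 12 = 0.75 × 1 / 12 = 0.0625 dB.
Output = -21 − 0.0625 = -21.0625 dBu.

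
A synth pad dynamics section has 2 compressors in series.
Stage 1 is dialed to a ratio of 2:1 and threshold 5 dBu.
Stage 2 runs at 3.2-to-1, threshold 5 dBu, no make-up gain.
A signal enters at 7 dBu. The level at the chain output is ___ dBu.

5.3125 dBu

Stage 1: 7 dBu is 2 dB over 5 dBu; at 2:1 that becomes 1 dB over, giving 6 dBu.
Stage 2: 6 dBu is 1 dB over 5 dBu; at 3.2:1 that becomes 0.3125 dB over, giving 5.3125 dBu.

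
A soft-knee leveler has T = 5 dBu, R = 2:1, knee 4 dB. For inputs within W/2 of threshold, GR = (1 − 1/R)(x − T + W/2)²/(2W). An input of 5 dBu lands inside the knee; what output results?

4.75 dBu

x − T + W/2 = 5 − 5 + 2 = 2.
GR = (1 − 1/2) × 2² / 8 = 0.5 × 4 / 8 = 0.25 dB.
Output = 5 − 0.25 = 4.75 dBu.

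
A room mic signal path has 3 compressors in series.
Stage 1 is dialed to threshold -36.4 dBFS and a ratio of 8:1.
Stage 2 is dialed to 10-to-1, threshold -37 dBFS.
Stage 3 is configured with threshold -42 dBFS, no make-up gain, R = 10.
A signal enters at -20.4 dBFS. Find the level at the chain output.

Stage 1: 16 dB above -36.4 dBFS, reduced 8:1 to 2 dB above → -34.4 dBFS.
Stage 2: -34.4 dBFS is 2.6 dB over -37 dBFS; at 10:1 that becomes 0.26 dB over, giving -36.74 dBFS.
Stage 3: overshoot 5.26 dB → 5.26/10 = 0.526 dB → -41.474 dBFS.

-41.474 dBFS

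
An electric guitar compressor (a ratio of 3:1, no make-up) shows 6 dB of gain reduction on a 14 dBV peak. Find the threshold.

5 dBV

Gain reduction = 14 − 8 = 6 dB; output overshoot = GR / (R − 1) = 6 / 2 = 3 dB.
Threshold = output − output overshoot = 8 − 3 = 5 dBV.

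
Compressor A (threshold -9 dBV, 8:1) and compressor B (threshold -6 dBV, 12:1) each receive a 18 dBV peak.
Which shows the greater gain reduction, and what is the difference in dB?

A, by 1.625 dB

A: 27 dB over, compressed to 3.375 dB over, so 23.625 dB of GR.
B: 24 dB over, compressed to 2 dB over, so 22 dB of GR.
Difference: 1.625 dB in favour of A.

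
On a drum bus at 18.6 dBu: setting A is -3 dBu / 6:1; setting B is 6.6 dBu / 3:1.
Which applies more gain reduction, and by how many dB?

A: GR = 21.6 − 21.6/6 = 18 dB.
B: GR = 12 − 12/3 = 8 dB.
Difference: 10 dB in favour of A.

A, by 10 dB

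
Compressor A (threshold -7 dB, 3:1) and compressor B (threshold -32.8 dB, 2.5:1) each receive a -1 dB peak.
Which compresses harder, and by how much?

A: 6 dB over, compressed to 2 dB over, so 4 dB of GR.
B: 31.8 dB over, compressed to 12.72 dB over, so 19.08 dB of GR.
B reduces 15.08 dB more.

B, by 15.08 dB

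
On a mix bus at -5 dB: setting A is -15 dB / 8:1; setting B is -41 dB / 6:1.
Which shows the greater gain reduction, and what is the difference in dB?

B, by 21.25 dB

A: GR = 10 − 10/8 = 8.75 dB.
B: GR = 36 − 36/6 = 30 dB.
B reduces 21.25 dB more.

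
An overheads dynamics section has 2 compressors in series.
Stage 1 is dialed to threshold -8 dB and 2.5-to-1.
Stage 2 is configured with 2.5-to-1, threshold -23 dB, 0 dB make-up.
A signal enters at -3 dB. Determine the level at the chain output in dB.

Stage 1: overshoot 5 dB → 5/2.5 = 2 dB → -6 dB.
Stage 2: overshoot 17 dB → 17/2.5 = 6.8 dB → -16.2 dB.

-16.2 dB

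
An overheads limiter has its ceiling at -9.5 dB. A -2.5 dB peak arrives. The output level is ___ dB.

-9.5 dB

At ∞:1, everything above -9.5 dB is held at the ceiling.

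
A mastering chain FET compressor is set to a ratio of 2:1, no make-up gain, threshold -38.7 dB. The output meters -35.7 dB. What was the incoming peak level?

-32.7 dB

The compressed level sits -35.7 − (-38.7) = 3 dB over threshold.
Input overshoot = R × output overshoot = 6 dB → input = -38.7 + 6 = -32.7 dB.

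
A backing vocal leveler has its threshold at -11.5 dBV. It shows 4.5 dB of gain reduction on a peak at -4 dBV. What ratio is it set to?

2.5:1

Input overshoot = -4 − (-11.5) = 7.5 dB.
Output overshoot = 7.5 − 4.5 = 3 dB.
Ratio = input overshoot / output overshoot = 7.5 / 3 = 2.5.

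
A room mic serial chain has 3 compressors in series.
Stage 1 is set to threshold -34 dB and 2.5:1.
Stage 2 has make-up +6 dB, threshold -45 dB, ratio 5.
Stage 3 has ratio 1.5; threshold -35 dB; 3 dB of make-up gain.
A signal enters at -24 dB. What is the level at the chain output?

Stage 1: -24 dB is 10 dB over -34 dB; at 2.5:1 that becomes 4 dB over, giving -30 dB.
Stage 2: overshoot 15 dB → 15/5 = 3 dB → -42 dB; +6 dB make-up → -36 dB.
Stage 3: -36 dB is at or below the -35 dB threshold — no compression; make-up brings it to -33 dB.

-33 dB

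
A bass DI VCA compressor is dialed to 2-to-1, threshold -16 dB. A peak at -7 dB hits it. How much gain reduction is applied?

-7 dB exceeds the threshold by 9 dB.
After 2:1 compression the overshoot becomes 9/2 = 4.5 dB.
GR = overshoot in − overshoot out = 9 − 4.5 = 4.5 dB.

4.5 dB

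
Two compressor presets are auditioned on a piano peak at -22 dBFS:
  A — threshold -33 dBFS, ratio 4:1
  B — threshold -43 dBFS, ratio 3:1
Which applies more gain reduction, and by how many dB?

A: overshoot 11 dB → output overshoot 2.75 dB → GR 8.25 dB.
B: overshoot 21 dB → output overshoot 7 dB → GR 14 dB.
B applies 5.75 dB more gain reduction.

B, by 5.75 dB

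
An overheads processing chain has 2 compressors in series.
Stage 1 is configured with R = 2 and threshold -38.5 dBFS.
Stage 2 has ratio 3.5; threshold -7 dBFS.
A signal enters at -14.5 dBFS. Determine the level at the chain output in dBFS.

Stage 1: -14.5 dBFS is 24 dB over -38.5 dBFS; at 2:1 that becomes 12 dB over, giving -26.5 dBFS.
Stage 2: -26.5 dBFS is at or below the -7 dBFS threshold — no compression; output -26.5 dBFS.

-26.5 dBFS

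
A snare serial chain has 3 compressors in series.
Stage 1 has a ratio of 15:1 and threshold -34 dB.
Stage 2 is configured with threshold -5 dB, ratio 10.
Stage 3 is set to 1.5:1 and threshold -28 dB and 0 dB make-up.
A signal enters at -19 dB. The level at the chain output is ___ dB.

Stage 1: -19 dB is 15 dB over -34 dB; at 15:1 that becomes 1 dB over, giving -33 dB.
Stage 2: -33 dB is at or below the -5 dB threshold — no compression; output -33 dB.
Stage 3: -33 dB ≤ -28 dB, so stage 3 doesn't engage; output -33 dB.

-33 dB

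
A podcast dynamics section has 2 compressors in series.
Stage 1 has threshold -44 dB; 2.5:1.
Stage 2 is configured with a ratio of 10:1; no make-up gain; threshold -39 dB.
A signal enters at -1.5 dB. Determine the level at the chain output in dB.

Stage 1: -1.5 dB is 42.5 dB over -44 dB; at 2.5:1 that becomes 17 dB over, giving -27 dB.
Stage 2: overshoot 12 dB → 12/10 = 1.2 dB → -37.8 dB.

-37.8 dB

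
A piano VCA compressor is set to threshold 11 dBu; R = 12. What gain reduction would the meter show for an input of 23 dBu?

Overshoot = 23 − 11 = 12 dB.
At 12:1, output sits 12/12 = 1 dB above threshold.
So the signal is attenuated by 12 − 1 = 11 dB.

11 dB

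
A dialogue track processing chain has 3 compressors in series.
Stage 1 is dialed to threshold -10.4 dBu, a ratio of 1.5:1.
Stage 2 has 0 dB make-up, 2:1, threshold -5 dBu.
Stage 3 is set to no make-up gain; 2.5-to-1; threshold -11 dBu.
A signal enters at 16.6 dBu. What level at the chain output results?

Stage 1: overshoot 27 dB → 27/1.5 = 18 dB → 7.6 dBu.
Stage 2: overshoot 12.6 dB → 12.6/2 = 6.3 dB → 1.3 dBu.
Stage 3: 12.3 dB above -11 dBu, reduced 2.5:1 to 4.92 dB above → -6.08 dBu.

-6.08 dBu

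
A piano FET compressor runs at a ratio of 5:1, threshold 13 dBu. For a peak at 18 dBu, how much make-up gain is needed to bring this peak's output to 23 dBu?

Without make-up, output = threshold + overshoot/5 = 13 + 1 = 14 dBu.
Gap to target: 9 dB.

9 dB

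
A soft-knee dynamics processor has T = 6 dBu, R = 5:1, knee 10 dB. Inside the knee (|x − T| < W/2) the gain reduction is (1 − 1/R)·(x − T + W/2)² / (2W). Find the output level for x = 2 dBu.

x − T + W/2 = 2 − 6 + 5 = 1.
GR = (1 − 1/5) × 1² / 20 = 0.8 × 1 / 20 = 0.04 dB.
Output = 2 − 0.04 = 1.96 dBu.

1.96 dBu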